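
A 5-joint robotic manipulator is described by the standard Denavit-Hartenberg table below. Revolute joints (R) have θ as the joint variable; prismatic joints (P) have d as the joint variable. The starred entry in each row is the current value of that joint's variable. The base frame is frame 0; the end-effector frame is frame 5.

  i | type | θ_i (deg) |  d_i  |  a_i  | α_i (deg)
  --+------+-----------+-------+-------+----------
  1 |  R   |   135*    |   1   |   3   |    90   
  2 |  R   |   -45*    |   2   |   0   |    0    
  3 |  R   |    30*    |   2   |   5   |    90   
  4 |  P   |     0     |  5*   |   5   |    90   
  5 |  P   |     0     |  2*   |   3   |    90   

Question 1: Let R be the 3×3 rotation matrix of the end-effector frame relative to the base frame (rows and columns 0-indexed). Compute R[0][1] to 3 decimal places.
-0.707

End-effector y-axis (col 1 of R) = (-0.7071,-0.7071,-0.0000)
R[0][1] = -0.7071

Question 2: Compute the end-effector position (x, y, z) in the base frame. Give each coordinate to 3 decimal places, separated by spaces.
-8.671 11.500 -7.194

after link 1: o_1 = (-2.1213, 2.1213, 1.0000)
after link 2: o_2 = (-0.7071, 3.5355, 1.0000)
after link 3: o_3 = (-2.7080, 8.3648, -0.2941)
after link 4: o_4 = (-5.2080, 10.8648, -6.4178)
after link 5: o_5 = (-8.6712, 11.4996, -7.1943)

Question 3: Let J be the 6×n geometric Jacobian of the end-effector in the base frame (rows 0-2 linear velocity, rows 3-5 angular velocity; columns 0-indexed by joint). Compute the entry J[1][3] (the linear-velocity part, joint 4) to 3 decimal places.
-0.183

prismatic axis z_3 = (0.1830,-0.1830,-0.9659)
J_v[:, 3] = z_3; J_ω[:, 3] = (0,0,0)
entry J[1][3] = -0.1830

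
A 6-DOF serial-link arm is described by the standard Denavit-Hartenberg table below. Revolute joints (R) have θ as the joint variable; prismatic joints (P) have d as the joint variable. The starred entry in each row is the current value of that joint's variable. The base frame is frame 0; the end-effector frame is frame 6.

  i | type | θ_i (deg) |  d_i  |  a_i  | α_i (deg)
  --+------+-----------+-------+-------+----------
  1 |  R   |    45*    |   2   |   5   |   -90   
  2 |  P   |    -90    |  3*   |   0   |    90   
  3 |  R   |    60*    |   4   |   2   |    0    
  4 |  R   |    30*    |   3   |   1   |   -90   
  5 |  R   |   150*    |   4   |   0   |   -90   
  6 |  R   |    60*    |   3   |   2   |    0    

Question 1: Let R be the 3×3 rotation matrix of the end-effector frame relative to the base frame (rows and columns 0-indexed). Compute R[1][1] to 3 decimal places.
0.224

End-effector y-axis (col 1 of R) = (-0.8365,0.2241,0.5000)
R[1][1] = 0.2241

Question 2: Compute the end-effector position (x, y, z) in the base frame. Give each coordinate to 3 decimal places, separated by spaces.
-5.278 -0.518 0.732

after link 1: o_1 = (3.5355, 3.5355, 2.0000)
after link 2: o_2 = (1.4142, 5.6569, 2.0000)
after link 3: o_3 = (-2.6390, 4.0532, 3.0000)
after link 4: o_4 = (-5.4674, 2.6390, 3.0000)
after link 5: o_5 = (-5.4674, 2.6390, -1.0000)
after link 6: o_6 = (-5.2779, -0.5176, 0.7321)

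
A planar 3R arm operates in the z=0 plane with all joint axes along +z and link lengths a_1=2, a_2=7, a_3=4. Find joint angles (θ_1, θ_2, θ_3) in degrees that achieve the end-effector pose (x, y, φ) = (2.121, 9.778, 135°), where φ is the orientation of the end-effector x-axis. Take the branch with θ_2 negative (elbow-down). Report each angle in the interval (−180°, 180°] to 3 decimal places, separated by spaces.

wrist centre = target − a_3·(cos φ, sin φ) = (4.9494, 6.9496)
cos θ_2 = (72.7934−2²−7²)/(2·2·7) = 0.7069; θ_2 = -45.0162° (elbow-down)
β = atan2(6.9496,4.9494) = 54.5419°; ψ = atan2(-4.9511,6.9483) = -35.4723°
θ_1 = β − ψ = 90.0142°
θ_3 = φ − θ_1 − θ_2 = 90.0020° (wrapped to (-180°,180°])

90.014 -45.016 90.002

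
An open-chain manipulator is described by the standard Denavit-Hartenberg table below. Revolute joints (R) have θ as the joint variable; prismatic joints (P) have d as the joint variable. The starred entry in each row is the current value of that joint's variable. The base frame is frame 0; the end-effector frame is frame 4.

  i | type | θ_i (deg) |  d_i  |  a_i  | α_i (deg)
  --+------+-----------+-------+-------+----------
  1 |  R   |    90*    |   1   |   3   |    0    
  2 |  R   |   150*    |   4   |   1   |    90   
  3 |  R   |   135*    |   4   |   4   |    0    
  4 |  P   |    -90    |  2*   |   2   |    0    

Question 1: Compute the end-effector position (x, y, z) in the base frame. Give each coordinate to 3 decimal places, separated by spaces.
after link 1: o_1 = (0.0000, 3.0000, 1.0000)
after link 2: o_2 = (-0.5000, 2.1340, 5.0000)
after link 3: o_3 = (-2.5499, 6.5835, 7.8284)
after link 4: o_4 = (-4.9890, 6.3587, 9.2426)

-4.989 6.359 9.243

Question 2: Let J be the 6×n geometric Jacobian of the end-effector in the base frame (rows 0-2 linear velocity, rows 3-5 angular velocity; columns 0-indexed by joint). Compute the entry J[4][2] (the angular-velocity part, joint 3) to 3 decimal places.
axis z_2 = (-0.8660,0.5000,0.0000); lever o_n−o_2 = (-4.4890,4.2247,4.2426)
cross product → J_v[:, 2] = (2.1213,3.6742,-1.4142)
J_ω[:, 2] = z_2
entry J[4][2] = 0.5000

0.500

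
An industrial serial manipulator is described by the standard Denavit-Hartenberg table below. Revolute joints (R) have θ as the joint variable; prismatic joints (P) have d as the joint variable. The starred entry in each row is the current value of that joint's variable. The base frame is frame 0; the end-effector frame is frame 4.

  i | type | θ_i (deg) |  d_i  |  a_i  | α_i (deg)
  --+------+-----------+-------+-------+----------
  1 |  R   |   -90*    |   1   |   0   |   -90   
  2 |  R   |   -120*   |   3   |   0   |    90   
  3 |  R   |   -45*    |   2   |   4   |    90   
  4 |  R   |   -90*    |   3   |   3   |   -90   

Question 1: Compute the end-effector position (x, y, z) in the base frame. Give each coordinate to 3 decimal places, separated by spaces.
-1.950 -0.512 2.112

after link 1: o_1 = (0.0000, 0.0000, 1.0000)
after link 2: o_2 = (3.0000, 0.0000, 1.0000)
after link 3: o_3 = (0.1716, 3.1463, 2.4495)
after link 4: o_4 = (-1.9497, -0.5125, 2.1124)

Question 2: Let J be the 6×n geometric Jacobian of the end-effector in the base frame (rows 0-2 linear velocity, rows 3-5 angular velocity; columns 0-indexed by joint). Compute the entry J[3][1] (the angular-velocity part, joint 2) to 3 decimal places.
1.000

axis z_1 = (1.0000,0.0000,0.0000); lever o_n−o_1 = (-1.9497,-0.5125,1.1124)
cross product → J_v[:, 1] = (0.0000,-1.1124,-0.5125)
J_ω[:, 1] = z_1
entry J[3][1] = 1.0000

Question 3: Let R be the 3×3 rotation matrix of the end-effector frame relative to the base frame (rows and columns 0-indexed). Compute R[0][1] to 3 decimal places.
0.707

End-effector y-axis (col 1 of R) = (0.7071,0.3536,0.6124)
R[0][1] = 0.7071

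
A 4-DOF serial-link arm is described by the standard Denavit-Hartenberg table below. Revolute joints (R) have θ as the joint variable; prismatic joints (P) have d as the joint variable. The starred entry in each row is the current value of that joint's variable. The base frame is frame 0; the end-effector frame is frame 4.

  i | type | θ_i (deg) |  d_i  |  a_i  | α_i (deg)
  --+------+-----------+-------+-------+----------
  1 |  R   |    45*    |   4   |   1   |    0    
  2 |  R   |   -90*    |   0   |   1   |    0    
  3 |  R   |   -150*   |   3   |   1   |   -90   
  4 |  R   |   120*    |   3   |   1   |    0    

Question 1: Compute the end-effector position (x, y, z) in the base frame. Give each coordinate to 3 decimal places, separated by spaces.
0.155 -2.768 6.134

after link 1: o_1 = (0.7071, 0.7071, 4.0000)
after link 2: o_2 = (1.4142, -0.0000, 4.0000)
after link 3: o_3 = (0.4483, 0.2588, 7.0000)
after link 4: o_4 = (0.1548, -2.7684, 6.1340)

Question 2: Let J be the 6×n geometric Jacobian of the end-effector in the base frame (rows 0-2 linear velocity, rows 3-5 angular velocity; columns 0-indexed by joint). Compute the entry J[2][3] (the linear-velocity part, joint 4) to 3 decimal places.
0.500

axis z_3 = (-0.2588,-0.9659,0.0000); lever o_n−o_3 = (-0.2935,-3.0272,-0.8660)
cross product → J_v[:, 3] = (0.8365,-0.2241,0.5000)
J_ω[:, 3] = z_3
entry J[2][3] = 0.5000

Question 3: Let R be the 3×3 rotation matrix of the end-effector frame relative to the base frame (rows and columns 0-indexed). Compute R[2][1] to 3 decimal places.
End-effector y-axis (col 1 of R) = (0.8365,-0.2241,0.5000)
R[2][1] = 0.5000

0.500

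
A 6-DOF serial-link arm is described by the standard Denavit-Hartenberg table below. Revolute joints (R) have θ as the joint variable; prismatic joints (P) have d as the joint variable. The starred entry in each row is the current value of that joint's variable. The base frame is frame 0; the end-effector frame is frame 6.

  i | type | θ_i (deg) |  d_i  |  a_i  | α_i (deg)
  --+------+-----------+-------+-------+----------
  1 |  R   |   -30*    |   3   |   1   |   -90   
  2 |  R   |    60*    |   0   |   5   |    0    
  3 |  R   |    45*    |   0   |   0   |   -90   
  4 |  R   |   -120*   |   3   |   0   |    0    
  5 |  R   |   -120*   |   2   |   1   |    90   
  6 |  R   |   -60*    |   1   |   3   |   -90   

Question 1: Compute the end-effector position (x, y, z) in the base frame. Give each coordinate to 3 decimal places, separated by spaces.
after link 1: o_1 = (0.8660, -0.5000, 3.0000)
after link 2: o_2 = (3.0311, -1.7500, -1.3301)
after link 3: o_3 = (3.0311, -1.7500, -1.3301)
after link 4: o_4 = (0.5215, -0.3011, -0.5537)
after link 5: o_5 = (-1.4724, -0.1499, 0.4469)
after link 6: o_6 = (-0.2246, -2.9477, -0.3376)

-0.225 -2.948 -0.338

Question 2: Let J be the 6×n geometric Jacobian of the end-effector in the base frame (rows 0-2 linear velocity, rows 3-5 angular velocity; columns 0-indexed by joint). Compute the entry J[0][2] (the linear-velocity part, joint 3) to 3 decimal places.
0.860

axis z_2 = (0.5000,0.8660,0.0000); lever o_n−o_2 = (-3.2557,-1.1977,0.9926)
cross product → J_v[:, 2] = (0.8596,-0.4963,2.2207)
J_ω[:, 2] = z_2
entry J[0][2] = 0.8596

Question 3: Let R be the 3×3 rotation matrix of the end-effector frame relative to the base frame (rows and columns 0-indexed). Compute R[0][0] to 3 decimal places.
0.564

End-effector x-axis (col 0 of R) = (0.5640,-0.8256,0.0173)
R[0][0] = 0.5640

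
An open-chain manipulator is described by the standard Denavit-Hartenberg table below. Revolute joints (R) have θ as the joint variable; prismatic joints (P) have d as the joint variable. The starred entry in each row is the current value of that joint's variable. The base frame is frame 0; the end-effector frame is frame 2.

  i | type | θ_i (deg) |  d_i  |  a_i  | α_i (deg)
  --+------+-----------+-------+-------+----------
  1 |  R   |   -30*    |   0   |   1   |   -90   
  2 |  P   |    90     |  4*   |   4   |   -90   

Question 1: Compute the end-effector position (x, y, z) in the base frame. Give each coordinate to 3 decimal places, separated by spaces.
2.866 2.964 -4.000

after link 1: o_1 = (0.8660, -0.5000, 0.0000)
after link 2: o_2 = (2.8660, 2.9641, -4.0000)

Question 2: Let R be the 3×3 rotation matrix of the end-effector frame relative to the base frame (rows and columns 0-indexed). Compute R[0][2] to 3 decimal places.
End-effector z-axis (col 2 of R) = (-0.8660,0.5000,-0.0000)
R[0][2] = -0.8660

-0.866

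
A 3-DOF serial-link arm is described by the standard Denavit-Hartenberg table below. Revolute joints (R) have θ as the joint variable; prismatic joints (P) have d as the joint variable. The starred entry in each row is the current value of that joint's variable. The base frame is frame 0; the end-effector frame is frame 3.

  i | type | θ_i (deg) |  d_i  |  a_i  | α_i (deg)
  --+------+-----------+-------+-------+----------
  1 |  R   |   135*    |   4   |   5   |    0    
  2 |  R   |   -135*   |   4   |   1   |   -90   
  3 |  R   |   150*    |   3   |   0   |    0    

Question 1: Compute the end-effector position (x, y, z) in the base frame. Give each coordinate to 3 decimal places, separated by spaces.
-2.536 6.536 8.000

after link 1: o_1 = (-3.5355, 3.5355, 4.0000)
after link 2: o_2 = (-2.5355, 3.5355, 8.0000)
after link 3: o_3 = (-2.5355, 6.5355, 8.0000)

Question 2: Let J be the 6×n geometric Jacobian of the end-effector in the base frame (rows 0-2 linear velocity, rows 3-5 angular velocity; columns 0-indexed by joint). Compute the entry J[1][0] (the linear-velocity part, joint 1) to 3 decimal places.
-2.536

axis z_0 = ẑ; lever o_n−o_0 = (-2.5355,6.5355,8.0000)
cross product → J_v[:, 0] = (-6.5355,-2.5355,0.0000)
J_ω[:, 0] = z_0
entry J[1][0] = -2.5355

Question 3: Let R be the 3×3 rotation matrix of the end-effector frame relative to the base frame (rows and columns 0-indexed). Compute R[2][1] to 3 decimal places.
End-effector y-axis (col 1 of R) = (-0.5000,-0.0000,0.8660)
R[2][1] = 0.8660

0.866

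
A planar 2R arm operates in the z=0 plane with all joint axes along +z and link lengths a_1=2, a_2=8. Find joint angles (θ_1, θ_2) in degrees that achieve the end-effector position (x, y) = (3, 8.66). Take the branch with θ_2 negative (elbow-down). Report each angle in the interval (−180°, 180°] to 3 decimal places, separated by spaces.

cos θ_2 = (83.9956−2²−8²)/(2·2·8) = 0.4999; θ_2 = -60.0091° (elbow-down)
β = atan2(8.6600,3.0000) = 70.8929°; ψ = atan2(-6.9288,5.9989) = -49.1144°
θ_1 = β − ψ = 120.0073°

120.007 -60.009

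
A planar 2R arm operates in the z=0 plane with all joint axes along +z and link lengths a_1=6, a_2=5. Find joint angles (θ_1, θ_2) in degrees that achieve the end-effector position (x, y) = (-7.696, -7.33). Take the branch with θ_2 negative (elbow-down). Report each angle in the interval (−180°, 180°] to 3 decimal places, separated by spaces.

cos θ_2 = (112.9573−6²−5²)/(2·6·5) = 0.8660; θ_2 = -30.0080° (elbow-down)
β = atan2(-7.3300,-7.6960) = -136.3953°; ψ = atan2(-2.5006,10.3298) = -13.6082°
θ_1 = β − ψ = -122.7871°

-122.787 -30.008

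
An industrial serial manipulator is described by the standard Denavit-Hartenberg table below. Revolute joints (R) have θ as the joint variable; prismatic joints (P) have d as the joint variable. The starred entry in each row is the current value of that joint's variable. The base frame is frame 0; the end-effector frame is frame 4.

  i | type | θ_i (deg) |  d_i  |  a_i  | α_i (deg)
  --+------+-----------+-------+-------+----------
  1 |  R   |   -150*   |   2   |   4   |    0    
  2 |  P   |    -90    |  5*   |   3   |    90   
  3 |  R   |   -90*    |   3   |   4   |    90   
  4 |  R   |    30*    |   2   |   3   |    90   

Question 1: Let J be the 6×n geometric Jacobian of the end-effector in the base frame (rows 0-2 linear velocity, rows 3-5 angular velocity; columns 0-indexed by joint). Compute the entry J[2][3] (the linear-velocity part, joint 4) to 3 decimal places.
1.500

axis z_3 = (0.5000,-0.8660,-0.0000); lever o_n−o_3 = (2.2990,-0.9821,-2.5981)
cross product → J_v[:, 3] = (2.2500,1.2990,1.5000)
J_ω[:, 3] = z_3
entry J[2][3] = 1.5000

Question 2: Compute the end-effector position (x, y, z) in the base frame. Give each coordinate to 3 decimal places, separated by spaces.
-0.067 1.116 0.402

after link 1: o_1 = (-3.4641, -2.0000, 2.0000)
after link 2: o_2 = (-4.9641, 0.5981, 7.0000)
after link 3: o_3 = (-2.3660, 2.0981, 3.0000)
after link 4: o_4 = (-0.0670, 1.1160, 0.4019)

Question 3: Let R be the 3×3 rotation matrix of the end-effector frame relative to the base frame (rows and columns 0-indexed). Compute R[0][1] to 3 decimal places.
0.500

End-effector y-axis (col 1 of R) = (0.5000,-0.8660,-0.0000)
R[0][1] = 0.5000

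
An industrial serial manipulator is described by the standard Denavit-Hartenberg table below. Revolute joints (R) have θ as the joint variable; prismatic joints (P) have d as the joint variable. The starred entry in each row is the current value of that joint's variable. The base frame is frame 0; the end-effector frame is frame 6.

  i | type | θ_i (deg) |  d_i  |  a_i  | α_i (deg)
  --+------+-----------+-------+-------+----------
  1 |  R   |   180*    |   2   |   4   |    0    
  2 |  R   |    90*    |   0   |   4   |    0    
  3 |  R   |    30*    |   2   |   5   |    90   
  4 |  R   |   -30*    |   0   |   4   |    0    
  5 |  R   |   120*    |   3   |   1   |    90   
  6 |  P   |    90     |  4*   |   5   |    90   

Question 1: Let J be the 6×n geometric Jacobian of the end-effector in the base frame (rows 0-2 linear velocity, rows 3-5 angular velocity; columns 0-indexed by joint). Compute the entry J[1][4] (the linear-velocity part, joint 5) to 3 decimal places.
axis z_4 = (-0.8660,-0.5000,0.0000); lever o_n−o_4 = (-4.9282,-7.4641,1.0000)
cross product → J_v[:, 4] = (-0.5000,0.8660,4.0000)
J_ω[:, 4] = z_4
entry J[1][4] = 0.8660

0.866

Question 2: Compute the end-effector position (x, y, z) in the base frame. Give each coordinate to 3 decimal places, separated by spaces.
-4.696 -18.794 3.000

after link 1: o_1 = (-4.0000, 0.0000, 2.0000)
after link 2: o_2 = (-4.0000, -4.0000, 2.0000)
after link 3: o_3 = (-1.5000, -8.3301, 4.0000)
after link 4: o_4 = (0.2321, -11.3301, 2.0000)
after link 5: o_5 = (-2.3660, -12.8301, 3.0000)
after link 6: o_6 = (-4.6962, -18.7942, 3.0000)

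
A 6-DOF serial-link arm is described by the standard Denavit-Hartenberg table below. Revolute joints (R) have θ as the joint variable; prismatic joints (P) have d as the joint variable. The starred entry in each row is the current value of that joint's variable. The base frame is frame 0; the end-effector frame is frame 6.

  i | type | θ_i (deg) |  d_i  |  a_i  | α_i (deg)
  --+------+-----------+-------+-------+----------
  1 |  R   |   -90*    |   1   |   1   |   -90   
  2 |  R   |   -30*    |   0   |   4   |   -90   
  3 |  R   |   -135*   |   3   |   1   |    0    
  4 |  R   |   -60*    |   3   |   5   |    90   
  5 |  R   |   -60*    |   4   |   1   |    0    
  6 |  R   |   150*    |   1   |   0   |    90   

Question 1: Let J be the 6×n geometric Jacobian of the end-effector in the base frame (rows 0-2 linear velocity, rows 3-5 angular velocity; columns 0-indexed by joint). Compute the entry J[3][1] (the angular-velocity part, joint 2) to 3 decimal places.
1.000

axis z_1 = (1.0000,0.0000,0.0000); lever o_n−o_1 = (-5.5460,-1.9386,-4.8090)
cross product → J_v[:, 1] = (-0.0000,4.8090,-1.9386)
J_ω[:, 1] = z_1
entry J[3][1] = 1.0000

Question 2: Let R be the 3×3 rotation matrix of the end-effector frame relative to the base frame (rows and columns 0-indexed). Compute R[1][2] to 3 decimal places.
0.837

End-effector z-axis (col 2 of R) = (-0.2588,0.8365,-0.4830)
R[1][2] = 0.8365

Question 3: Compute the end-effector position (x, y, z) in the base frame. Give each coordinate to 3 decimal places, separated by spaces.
after link 1: o_1 = (0.0000, -1.0000, 1.0000)
after link 2: o_2 = (0.0000, -4.4641, 3.0000)
after link 3: o_3 = (0.7071, -5.3517, 0.0484)
after link 4: o_4 = (-0.5870, -2.6691, -4.9645)
after link 5: o_5 = (-4.5801, -2.7145, -3.9384)
after link 6: o_6 = (-5.5460, -2.9386, -3.8090)

-5.546 -2.939 -3.809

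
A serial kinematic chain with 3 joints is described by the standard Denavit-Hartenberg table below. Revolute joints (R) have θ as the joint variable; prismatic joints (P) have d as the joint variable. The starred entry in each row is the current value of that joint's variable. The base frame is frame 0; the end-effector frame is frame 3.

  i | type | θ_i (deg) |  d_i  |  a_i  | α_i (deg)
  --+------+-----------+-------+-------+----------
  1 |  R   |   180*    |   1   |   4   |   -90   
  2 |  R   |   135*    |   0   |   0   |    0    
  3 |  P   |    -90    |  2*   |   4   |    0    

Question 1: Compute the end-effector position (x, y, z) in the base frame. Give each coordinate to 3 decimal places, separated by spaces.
-6.828 -2.000 -1.828

after link 1: o_1 = (-4.0000, 0.0000, 1.0000)
after link 2: o_2 = (-4.0000, 0.0000, 1.0000)
after link 3: o_3 = (-6.8284, -2.0000, -1.8284)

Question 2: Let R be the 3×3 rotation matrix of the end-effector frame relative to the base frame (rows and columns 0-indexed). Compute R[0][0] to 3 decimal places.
End-effector x-axis (col 0 of R) = (-0.7071,0.0000,-0.7071)
R[0][0] = -0.7071

-0.707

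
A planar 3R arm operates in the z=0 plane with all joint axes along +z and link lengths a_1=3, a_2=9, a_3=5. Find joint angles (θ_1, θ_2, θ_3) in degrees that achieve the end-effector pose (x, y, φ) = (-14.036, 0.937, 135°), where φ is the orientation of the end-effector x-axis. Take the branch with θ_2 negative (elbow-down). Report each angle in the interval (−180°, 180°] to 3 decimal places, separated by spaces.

-120.010 -59.985 -45.005

wrist centre = target − a_3·(cos φ, sin φ) = (-10.5005, -2.5985)
cos θ_2 = (117.0122−3²−9²)/(2·3·9) = 0.5002; θ_2 = -59.9851° (elbow-down)
β = atan2(-2.5985,-10.5005) = -166.1004°; ψ = atan2(-7.7931,7.5020) = -46.0901°
θ_1 = β − ψ = -120.0103°
θ_3 = φ − θ_1 − θ_2 = -45.0046° (wrapped to (-180°,180°])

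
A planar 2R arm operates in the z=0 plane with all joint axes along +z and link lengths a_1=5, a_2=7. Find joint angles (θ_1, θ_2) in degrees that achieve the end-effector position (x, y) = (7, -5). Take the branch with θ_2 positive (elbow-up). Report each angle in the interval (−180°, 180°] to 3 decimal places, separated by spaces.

-90.000 90.000

cos θ_2 = (74.0000−5²−7²)/(2·5·7) = 0.0000; θ_2 = 90.0000° (elbow-up)
β = atan2(-5.0000,7.0000) = -35.5377°; ψ = atan2(7.0000,5.0000) = 54.4623°
θ_1 = β − ψ = -90.0000°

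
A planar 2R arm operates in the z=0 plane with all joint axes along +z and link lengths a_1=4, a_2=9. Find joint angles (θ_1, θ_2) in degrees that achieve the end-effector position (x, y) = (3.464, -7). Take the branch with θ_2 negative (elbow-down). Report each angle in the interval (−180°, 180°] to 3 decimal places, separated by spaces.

30.000 -120.001

cos θ_2 = (60.9993−4²−9²)/(2·4·9) = -0.5000; θ_2 = -120.0006° (elbow-down)
β = atan2(-7.0000,3.4640) = -63.6712°; ψ = atan2(-7.7942,-0.5001) = -93.6712°
θ_1 = β − ψ = 30.0000°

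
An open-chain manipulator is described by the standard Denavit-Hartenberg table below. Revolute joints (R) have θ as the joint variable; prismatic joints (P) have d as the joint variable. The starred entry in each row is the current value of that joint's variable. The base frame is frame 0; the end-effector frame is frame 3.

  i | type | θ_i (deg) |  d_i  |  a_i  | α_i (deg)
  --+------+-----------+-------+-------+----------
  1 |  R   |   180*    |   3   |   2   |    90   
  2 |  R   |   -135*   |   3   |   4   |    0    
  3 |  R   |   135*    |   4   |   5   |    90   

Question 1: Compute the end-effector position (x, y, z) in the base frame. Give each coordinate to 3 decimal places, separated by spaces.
after link 1: o_1 = (-2.0000, 0.0000, 3.0000)
after link 2: o_2 = (0.8284, 3.0000, 0.1716)
after link 3: o_3 = (-4.1716, 7.0000, 0.1716)

-4.172 7.000 0.172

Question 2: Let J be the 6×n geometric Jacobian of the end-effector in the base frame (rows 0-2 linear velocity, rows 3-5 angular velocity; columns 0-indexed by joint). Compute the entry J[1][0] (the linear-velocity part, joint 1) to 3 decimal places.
-4.172

axis z_0 = ẑ; lever o_n−o_0 = (-4.1716,7.0000,0.1716)
cross product → J_v[:, 0] = (-7.0000,-4.1716,0.0000)
J_ω[:, 0] = z_0
entry J[1][0] = -4.1716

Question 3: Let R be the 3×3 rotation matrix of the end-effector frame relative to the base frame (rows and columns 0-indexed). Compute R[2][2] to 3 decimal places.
-1.000

End-effector z-axis (col 2 of R) = (0.0000,0.0000,-1.0000)
R[2][2] = -1.0000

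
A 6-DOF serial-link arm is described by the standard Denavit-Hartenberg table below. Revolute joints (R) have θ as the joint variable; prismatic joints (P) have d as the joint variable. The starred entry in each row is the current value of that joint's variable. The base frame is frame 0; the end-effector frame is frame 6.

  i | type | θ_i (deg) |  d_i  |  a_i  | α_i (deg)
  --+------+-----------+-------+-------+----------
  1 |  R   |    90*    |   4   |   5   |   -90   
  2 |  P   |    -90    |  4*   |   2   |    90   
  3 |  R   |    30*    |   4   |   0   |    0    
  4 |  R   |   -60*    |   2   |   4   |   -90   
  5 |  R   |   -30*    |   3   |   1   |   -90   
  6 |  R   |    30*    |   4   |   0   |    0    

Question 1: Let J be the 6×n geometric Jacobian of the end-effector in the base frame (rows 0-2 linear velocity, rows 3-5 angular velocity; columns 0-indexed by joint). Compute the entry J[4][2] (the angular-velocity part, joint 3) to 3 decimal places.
-1.000

axis z_2 = (-0.0000,-1.0000,0.0000); lever o_n−o_2 = (0.8349,-3.0359,7.4462)
cross product → J_v[:, 2] = (-7.4462,0.0000,0.8349)
J_ω[:, 2] = z_2
entry J[4][2] = -1.0000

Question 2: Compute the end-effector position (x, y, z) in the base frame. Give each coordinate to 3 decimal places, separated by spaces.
-3.165 1.964 13.446

after link 1: o_1 = (0.0000, 5.0000, 4.0000)
after link 2: o_2 = (-4.0000, 5.0000, 6.0000)
after link 3: o_3 = (-4.0000, 1.0000, 6.0000)
after link 4: o_4 = (-2.0000, -1.0000, 9.4641)
after link 5: o_5 = (-4.1651, -1.5000, 11.7141)
after link 6: o_6 = (-3.1651, 1.9641, 13.4462)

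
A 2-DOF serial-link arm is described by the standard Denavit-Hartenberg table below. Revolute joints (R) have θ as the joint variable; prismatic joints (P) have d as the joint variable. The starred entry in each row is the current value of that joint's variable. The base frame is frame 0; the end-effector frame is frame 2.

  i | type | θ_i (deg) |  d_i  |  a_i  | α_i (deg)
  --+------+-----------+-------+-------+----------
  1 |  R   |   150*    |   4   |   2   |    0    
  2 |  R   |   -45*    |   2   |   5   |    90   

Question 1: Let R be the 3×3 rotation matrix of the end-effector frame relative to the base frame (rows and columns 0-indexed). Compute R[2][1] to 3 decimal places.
End-effector y-axis (col 1 of R) = (-0.0000,-0.0000,1.0000)
R[2][1] = 1.0000

1.000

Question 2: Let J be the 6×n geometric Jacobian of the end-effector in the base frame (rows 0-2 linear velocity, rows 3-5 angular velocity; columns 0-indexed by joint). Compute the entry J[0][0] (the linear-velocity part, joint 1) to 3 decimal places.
-5.830

axis z_0 = ẑ; lever o_n−o_0 = (-3.0261,5.8296,6.0000)
cross product → J_v[:, 0] = (-5.8296,-3.0261,0.0000)
J_ω[:, 0] = z_0
entry J[0][0] = -5.8296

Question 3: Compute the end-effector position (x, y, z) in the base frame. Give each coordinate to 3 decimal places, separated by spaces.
-3.026 5.830 6.000

after link 1: o_1 = (-1.7321, 1.0000, 4.0000)
after link 2: o_2 = (-3.0261, 5.8296, 6.0000)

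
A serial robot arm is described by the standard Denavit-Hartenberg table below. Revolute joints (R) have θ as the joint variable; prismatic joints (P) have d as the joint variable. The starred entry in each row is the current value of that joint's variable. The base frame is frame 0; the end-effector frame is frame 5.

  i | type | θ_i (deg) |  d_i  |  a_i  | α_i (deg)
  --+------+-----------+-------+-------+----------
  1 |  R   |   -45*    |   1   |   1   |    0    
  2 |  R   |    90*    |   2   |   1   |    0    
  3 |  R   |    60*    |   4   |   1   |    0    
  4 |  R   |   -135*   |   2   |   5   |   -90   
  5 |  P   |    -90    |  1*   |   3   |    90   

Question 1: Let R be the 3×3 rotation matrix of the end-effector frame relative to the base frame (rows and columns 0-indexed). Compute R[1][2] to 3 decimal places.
End-effector z-axis (col 2 of R) = (-0.8660,0.5000,0.0000)
R[1][2] = 0.5000

0.500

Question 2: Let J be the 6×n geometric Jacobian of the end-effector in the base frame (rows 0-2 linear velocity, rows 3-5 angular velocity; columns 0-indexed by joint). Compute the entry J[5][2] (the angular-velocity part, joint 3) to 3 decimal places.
1.000

axis z_2 = (0.0000,0.0000,1.0000); lever o_n−o_2 = (4.5713,-0.6680,9.0000)
cross product → J_v[:, 2] = (0.6680,4.5713,-0.0000)
J_ω[:, 2] = z_2
entry J[5][2] = 1.0000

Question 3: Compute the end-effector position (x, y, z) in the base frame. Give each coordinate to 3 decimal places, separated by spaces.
after link 1: o_1 = (0.7071, -0.7071, 1.0000)
after link 2: o_2 = (1.4142, 0.0000, 3.0000)
after link 3: o_3 = (1.1554, 0.9659, 7.0000)
after link 4: o_4 = (5.4855, -1.5341, 9.0000)
after link 5: o_5 = (5.9855, -0.6680, 12.0000)

5.986 -0.668 12.000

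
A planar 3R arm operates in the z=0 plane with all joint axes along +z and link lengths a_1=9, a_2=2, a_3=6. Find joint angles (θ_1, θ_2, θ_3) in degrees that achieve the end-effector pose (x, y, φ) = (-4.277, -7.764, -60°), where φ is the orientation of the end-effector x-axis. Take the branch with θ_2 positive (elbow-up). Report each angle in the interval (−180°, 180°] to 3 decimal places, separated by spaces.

wrist centre = target − a_3·(cos φ, sin φ) = (-7.2770, -2.5678)
cos θ_2 = (59.5486−9²−2²)/(2·9·2) = -0.7070; θ_2 = 134.9901° (elbow-up)
β = atan2(-2.5678,-7.2770) = -160.5635°; ψ = atan2(1.4145,7.5860) = 10.5618°
θ_1 = β − ψ = -171.1253°
θ_3 = φ − θ_1 − θ_2 = -23.8647° (wrapped to (-180°,180°])

-171.125 134.990 -23.865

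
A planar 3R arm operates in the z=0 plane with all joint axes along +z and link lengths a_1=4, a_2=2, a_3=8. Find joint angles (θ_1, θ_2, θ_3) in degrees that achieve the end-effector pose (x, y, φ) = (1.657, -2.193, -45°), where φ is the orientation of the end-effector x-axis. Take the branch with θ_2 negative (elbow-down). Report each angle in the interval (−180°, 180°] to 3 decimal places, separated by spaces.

wrist centre = target − a_3·(cos φ, sin φ) = (-3.9999, 3.4639)
cos θ_2 = (27.9971−4²−2²)/(2·4·2) = 0.4998; θ_2 = -60.0119° (elbow-down)
β = atan2(3.4639,-3.9999) = 139.1076°; ψ = atan2(-1.7323,4.9996) = -19.1100°
θ_1 = β − ψ = 158.2176°
θ_3 = φ − θ_1 − θ_2 = -143.2057° (wrapped to (-180°,180°])

158.218 -60.012 -143.206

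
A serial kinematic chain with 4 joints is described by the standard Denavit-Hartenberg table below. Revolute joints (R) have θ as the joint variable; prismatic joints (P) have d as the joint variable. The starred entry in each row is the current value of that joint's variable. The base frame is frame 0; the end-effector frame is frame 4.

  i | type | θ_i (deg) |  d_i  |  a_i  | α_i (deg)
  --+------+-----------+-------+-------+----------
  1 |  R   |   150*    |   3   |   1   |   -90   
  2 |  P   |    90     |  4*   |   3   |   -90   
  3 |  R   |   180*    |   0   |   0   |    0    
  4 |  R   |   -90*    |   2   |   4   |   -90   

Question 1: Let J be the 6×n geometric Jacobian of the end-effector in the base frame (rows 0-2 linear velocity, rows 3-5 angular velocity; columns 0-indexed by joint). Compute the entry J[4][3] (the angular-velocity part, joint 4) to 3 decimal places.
axis z_3 = (0.8660,-0.5000,-0.0000); lever o_n−o_3 = (3.7321,2.4641,-0.0000)
cross product → J_v[:, 3] = (0.0000,0.0000,4.0000)
J_ω[:, 3] = z_3
entry J[4][3] = -0.5000

-0.500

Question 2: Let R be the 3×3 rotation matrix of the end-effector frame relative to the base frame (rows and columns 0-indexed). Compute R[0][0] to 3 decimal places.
0.500

End-effector x-axis (col 0 of R) = (0.5000,0.8660,-0.0000)
R[0][0] = 0.5000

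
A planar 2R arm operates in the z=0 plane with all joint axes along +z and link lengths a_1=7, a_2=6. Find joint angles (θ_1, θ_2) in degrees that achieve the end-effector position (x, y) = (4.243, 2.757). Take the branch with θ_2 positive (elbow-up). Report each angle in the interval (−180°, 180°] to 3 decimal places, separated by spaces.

-23.964 134.999

cos θ_2 = (25.6041−7²−6²)/(2·7·6) = -0.7071; θ_2 = 134.9990° (elbow-up)
β = atan2(2.7570,4.2430) = 33.0148°; ψ = atan2(4.2427,2.7574) = 56.9793°
θ_1 = β − ψ = -23.9644°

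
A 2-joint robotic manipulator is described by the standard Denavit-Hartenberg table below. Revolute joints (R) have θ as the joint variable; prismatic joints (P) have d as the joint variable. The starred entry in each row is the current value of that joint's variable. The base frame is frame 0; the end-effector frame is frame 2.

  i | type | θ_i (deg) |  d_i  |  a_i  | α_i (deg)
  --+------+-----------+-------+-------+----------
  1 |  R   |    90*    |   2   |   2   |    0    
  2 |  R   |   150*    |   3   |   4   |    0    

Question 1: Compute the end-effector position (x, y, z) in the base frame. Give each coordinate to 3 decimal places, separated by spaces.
-2.000 -1.464 5.000

after link 1: o_1 = (0.0000, 2.0000, 2.0000)
after link 2: o_2 = (-2.0000, -1.4641, 5.0000)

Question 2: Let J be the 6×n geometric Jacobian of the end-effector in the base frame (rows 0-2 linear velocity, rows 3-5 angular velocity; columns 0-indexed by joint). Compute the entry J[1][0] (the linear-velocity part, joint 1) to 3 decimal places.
-2.000

axis z_0 = ẑ; lever o_n−o_0 = (-2.0000,-1.4641,5.0000)
cross product → J_v[:, 0] = (1.4641,-2.0000,0.0000)
J_ω[:, 0] = z_0
entry J[1][0] = -2.0000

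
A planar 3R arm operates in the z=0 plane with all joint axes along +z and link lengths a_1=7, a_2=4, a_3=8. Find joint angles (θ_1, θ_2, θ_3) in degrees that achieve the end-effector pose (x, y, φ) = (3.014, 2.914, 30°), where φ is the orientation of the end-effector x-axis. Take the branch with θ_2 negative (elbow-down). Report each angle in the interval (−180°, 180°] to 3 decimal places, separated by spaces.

wrist centre = target − a_3·(cos φ, sin φ) = (-3.9142, -1.0860)
cos θ_2 = (16.5004−7²−4²)/(2·7·4) = -0.8661; θ_2 = -150.0045° (elbow-down)
β = atan2(-1.0860,-3.9142) = -164.4933°; ψ = atan2(-1.9997,3.5357) = -29.4914°
θ_1 = β − ψ = -135.0018°
θ_3 = φ − θ_1 − θ_2 = -44.9937° (wrapped to (-180°,180°])

-135.002 -150.004 -44.994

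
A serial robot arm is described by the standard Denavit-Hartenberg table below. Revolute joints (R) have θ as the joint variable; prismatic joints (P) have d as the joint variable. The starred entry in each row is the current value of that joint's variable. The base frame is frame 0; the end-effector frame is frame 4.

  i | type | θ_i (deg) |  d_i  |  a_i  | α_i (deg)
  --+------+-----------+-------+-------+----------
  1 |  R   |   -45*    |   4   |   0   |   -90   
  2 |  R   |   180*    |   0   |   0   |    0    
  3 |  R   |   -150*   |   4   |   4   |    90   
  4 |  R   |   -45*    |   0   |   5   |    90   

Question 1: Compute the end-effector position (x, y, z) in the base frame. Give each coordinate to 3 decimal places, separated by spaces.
after link 1: o_1 = (0.0000, 0.0000, 4.0000)
after link 2: o_2 = (0.0000, 0.0000, 4.0000)
after link 3: o_3 = (5.2779, 0.3789, 2.0000)
after link 4: o_4 = (4.9430, -4.2861, 0.2322)

4.943 -4.286 0.232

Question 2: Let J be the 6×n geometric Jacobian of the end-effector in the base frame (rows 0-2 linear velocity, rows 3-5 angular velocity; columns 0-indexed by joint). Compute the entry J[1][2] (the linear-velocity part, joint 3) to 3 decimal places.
2.664

axis z_2 = (0.7071,0.7071,0.0000); lever o_n−o_2 = (4.9430,-4.2861,-3.7678)
cross product → J_v[:, 2] = (-2.6642,2.6642,-6.5260)
J_ω[:, 2] = z_2
entry J[1][2] = 2.6642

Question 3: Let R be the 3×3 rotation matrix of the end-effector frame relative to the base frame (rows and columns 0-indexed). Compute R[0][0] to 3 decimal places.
End-effector x-axis (col 0 of R) = (-0.0670,-0.9330,-0.3536)
R[0][0] = -0.0670

-0.067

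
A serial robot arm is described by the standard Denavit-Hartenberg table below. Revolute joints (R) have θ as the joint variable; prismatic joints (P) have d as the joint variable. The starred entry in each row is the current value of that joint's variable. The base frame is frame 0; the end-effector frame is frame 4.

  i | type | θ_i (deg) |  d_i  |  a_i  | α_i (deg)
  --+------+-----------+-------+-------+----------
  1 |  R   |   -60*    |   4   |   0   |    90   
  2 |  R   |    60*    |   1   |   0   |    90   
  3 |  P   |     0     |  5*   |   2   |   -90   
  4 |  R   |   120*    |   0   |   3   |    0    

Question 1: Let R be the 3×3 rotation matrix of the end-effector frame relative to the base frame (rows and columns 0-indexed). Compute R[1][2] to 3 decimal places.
-0.500

End-effector z-axis (col 2 of R) = (-0.8660,-0.5000,0.0000)
R[1][2] = -0.5000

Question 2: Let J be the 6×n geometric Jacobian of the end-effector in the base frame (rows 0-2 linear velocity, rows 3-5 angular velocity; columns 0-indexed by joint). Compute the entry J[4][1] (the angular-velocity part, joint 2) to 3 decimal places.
-0.500

axis z_1 = (-0.8660,-0.5000,0.0000); lever o_n−o_1 = (0.2990,-2.5179,-0.7679)
cross product → J_v[:, 1] = (0.3840,-0.6651,2.3301)
J_ω[:, 1] = z_1
entry J[4][1] = -0.5000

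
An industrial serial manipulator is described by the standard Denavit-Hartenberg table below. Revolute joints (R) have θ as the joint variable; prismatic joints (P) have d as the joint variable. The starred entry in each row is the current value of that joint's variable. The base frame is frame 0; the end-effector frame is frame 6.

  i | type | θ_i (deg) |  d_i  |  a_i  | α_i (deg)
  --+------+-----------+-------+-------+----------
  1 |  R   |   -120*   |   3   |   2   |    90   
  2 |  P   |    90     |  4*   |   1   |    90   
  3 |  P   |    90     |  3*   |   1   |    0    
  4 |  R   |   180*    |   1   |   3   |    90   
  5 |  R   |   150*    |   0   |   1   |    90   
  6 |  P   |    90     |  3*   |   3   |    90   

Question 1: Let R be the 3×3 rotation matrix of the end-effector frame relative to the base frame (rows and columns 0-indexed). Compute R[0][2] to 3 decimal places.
End-effector z-axis (col 2 of R) = (-1.0000,-0.0000,0.0000)
R[0][2] = -1.0000

-1.000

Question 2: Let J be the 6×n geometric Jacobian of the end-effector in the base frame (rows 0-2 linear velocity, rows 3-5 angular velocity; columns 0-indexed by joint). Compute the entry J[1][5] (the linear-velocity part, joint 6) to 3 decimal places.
prismatic axis z_5 = (0.0000,-1.0000,-0.0000)
J_v[:, 5] = z_5; J_ω[:, 5] = (0,0,0)
entry J[1][5] = -1.0000

-1.000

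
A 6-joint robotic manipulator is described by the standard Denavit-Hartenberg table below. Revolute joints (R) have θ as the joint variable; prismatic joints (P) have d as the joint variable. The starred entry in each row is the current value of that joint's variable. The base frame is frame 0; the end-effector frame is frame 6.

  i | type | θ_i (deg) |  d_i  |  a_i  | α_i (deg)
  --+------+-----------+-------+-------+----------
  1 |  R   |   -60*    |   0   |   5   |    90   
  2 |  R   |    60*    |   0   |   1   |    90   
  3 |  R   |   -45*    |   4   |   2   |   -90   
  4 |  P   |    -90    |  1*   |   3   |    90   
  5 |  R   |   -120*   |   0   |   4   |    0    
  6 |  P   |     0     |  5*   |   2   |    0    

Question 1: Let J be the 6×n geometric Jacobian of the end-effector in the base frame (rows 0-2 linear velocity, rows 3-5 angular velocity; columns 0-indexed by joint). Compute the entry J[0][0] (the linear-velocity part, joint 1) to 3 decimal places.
axis z_0 = ẑ; lever o_n−o_0 = (3.9424,-5.1369,-5.5407)
cross product → J_v[:, 0] = (5.1369,3.9424,-0.0000)
J_ω[:, 0] = z_0
entry J[0][0] = 5.1369

5.137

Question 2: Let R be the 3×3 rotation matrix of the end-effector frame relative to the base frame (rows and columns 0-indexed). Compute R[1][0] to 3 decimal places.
End-effector x-axis (col 0 of R) = (0.1607,0.9464,-0.2803)
R[1][0] = 0.9464

0.946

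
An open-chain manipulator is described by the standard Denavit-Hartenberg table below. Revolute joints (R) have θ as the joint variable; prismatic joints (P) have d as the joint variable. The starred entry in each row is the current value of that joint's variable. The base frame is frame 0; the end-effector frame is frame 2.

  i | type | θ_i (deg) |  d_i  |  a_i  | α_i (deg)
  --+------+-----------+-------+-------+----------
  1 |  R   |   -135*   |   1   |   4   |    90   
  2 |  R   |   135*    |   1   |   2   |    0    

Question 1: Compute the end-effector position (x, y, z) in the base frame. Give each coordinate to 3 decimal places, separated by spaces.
after link 1: o_1 = (-2.8284, -2.8284, 1.0000)
after link 2: o_2 = (-2.5355, -1.1213, 2.4142)

-2.536 -1.121 2.414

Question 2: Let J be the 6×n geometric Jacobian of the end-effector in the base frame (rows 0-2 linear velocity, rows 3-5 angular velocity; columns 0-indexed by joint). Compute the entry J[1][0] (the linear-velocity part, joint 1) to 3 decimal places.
-2.536

axis z_0 = ẑ; lever o_n−o_0 = (-2.5355,-1.1213,2.4142)
cross product → J_v[:, 0] = (1.1213,-2.5355,0.0000)
J_ω[:, 0] = z_0
entry J[1][0] = -2.5355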